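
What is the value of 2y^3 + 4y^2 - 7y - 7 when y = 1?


Using direct substitution:
  2 * (1)^3 = 2
  4 * (1)^2 = 4
  -7 * (1)^1 = -7
  constant: -7
Sum = 2 + 4 - 7 - 7 = -8


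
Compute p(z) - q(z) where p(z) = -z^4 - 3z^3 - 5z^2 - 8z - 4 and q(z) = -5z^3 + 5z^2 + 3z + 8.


Distribute the minus sign:
  (-z^4 - 3z^3 - 5z^2 - 8z - 4)
- (-5z^3 + 5z^2 + 3z + 8)
Negate second polynomial: 5z^3 - 5z^2 - 3z - 8
Add: -z^4 + 2z^3 - 10z^2 - 11z - 12


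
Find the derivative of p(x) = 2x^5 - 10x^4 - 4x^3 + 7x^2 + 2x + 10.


Apply the power rule term by term:
  d/dx(2x^5) = 10x^4
  d/dx(-10x^4) = -40x^3
  d/dx(-4x^3) = -12x^2
  d/dx(7x^2) = 14x
  d/dx(2x) = 2
  d/dx(10) = 0
p'(x) = 10x^4 - 40x^3 - 12x^2 + 14x + 2


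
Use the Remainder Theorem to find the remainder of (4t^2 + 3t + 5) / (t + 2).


By the Remainder Theorem, the remainder equals p(-2):
  4*(-2)^2 = 16
  3*(-2)^1 = -6
  constant: 5
Sum: 16 - 6 + 5 = 15


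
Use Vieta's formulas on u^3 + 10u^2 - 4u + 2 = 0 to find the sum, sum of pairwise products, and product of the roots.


Monic cubic u^3+bu^2+cu+d=0: sum=-b, pairwise sum=c, product=-d.
b=10, c=-4, d=2
r1+r2+r3 = -10
r1r2+r1r3+r2r3 = -4
r1r2r3 = -2


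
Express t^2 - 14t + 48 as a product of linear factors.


Roots satisfy r1 + r2 = -b/a = 14 and r1*r2 = c/a = 48.
So r1 = 8, r2 = 6.
t^2 - 14t + 48 = (t - r1)(t - r2) = (t - 8)(t - 6)


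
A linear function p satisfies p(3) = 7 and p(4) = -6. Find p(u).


p(u) = mu + b. Using p(3)=7, p(4)=-6:
m = (7 + 6)/(3 - 4) = 13/-1 = -13
b = 7 - m*(3) = 7 + 39 = 46
p(u) = -13u + 46


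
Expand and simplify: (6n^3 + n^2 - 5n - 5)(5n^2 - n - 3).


Distribute each term of the first polynomial:
  (6n^3)(5n^2 - n - 3) = 30n^5 - 6n^4 - 18n^3
  (n^2)(5n^2 - n - 3) = 5n^4 - n^3 - 3n^2
  (-5n)(5n^2 - n - 3) = -25n^3 + 5n^2 + 15n
  (-5)(5n^2 - n - 3) = -25n^2 + 5n + 15
Sum: 30n^5 - n^4 - 44n^3 - 23n^2 + 20n + 15


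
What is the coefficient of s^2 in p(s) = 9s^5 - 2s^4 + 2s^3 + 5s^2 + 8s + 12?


Read off the coefficient of s^2: 5


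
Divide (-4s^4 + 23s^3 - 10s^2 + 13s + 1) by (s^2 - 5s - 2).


(-4s^4 + 23s^3 - 10s^2 + 13s + 1) / (s^2 - 5s - 2)
Step 1: -4s^2 * (s^2 - 5s - 2) = -4s^4 + 20s^3 + 8s^2; subtract.
Step 2: 3s * (s^2 - 5s - 2) = 3s^3 - 15s^2 - 6s; subtract.
Step 3: -3 * (s^2 - 5s - 2) = -3s^2 + 15s + 6; subtract.
Quotient: -4s^2 + 3s - 3, Remainder: 4s - 5


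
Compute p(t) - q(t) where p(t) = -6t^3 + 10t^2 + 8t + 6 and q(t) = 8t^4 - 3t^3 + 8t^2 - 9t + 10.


Distribute the minus sign:
  (-6t^3 + 10t^2 + 8t + 6)
- (8t^4 - 3t^3 + 8t^2 - 9t + 10)
Negate second polynomial: -8t^4 + 3t^3 - 8t^2 + 9t - 10
Add: -8t^4 - 3t^3 + 2t^2 + 17t - 4


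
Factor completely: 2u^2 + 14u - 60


Roots satisfy r1 + r2 = -b/a = -7 and r1*r2 = c/a = -30.
So r1 = 3, r2 = -10.
2u^2 + 14u - 60 = 2(u - r1)(u - r2) = 2(u - 3)(u + 10)


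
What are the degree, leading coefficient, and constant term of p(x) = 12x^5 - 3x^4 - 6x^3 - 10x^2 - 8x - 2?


Highest power of x is 5, with coefficient 12. Constant term is -2.
Degree = 5, leading coefficient = 12, constant term = -2


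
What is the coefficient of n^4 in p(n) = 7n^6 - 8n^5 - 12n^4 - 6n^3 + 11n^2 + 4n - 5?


Read off the coefficient of n^4: -12


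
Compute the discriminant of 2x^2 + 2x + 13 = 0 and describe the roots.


D = b^2 - 4ac = (2)^2 - 4(2)(13) = 4 - 104 = -100
Since D < 0: two complex conjugate roots (no real roots)


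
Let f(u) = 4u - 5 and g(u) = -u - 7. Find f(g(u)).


Substitute g(u) into f:
f(g(u)) = 4*(-u - 7) + (-5)
Expand and combine: -4u - 33


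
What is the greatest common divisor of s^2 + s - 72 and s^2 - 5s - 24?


Factor each:
  s^2 + s - 72 = (s - 8)(s + 9)
  s^2 - 5s - 24 = (s - 8)(s + 3)
Common monic factor: s - 8


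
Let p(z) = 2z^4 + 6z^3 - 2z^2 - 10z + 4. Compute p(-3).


Using direct substitution:
  2 * (-3)^4 = 162
  6 * (-3)^3 = -162
  -2 * (-3)^2 = -18
  -10 * (-3)^1 = 30
  constant: 4
Sum = 162 - 162 - 18 + 30 + 4 = 16


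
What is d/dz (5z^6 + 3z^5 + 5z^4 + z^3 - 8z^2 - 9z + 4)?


Apply the power rule term by term:
  d/dz(5z^6) = 30z^5
  d/dz(3z^5) = 15z^4
  d/dz(5z^4) = 20z^3
  d/dz(z^3) = 3z^2
  d/dz(-8z^2) = -16z
  d/dz(-9z) = -9
  d/dz(4) = 0
p'(z) = 30z^5 + 15z^4 + 20z^3 + 3z^2 - 16z - 9


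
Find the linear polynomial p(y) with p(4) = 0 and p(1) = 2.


p(y) = my + b. Using p(4)=0, p(1)=2:
m = (0 - 2)/(4 - 1) = -2/3 = -2/3
b = 0 - m*(4) = 0 + 8/3 = 8/3
p(y) = -(2/3)y + (8/3)


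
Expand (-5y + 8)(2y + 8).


Distribute each term of the first polynomial:
  (-5y)(2y + 8) = -10y^2 - 40y
  (8)(2y + 8) = 16y + 64
Sum: -10y^2 - 24y + 64


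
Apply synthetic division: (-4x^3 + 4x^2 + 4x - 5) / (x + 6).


Synthetic division with c = -6. Coefficients: -4, 4, 4, -5
Bring down -4.
  -4 * -6 = 24; 24 + 4 = 28
  28 * -6 = -168; -168 + 4 = -164
  -164 * -6 = 984; 984 - 5 = 979
Quotient: -4x^2 + 28x - 164, Remainder: 979


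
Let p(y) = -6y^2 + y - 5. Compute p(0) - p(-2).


p(0) = -5
p(-2) = -31
p(0) - p(-2) = -5 + 31 = 26


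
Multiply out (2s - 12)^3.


Expand (2s - 12)^3 by repeated multiplication:
  (2s - 12)^2 = 4s^2 - 48s + 144
= 8s^3 - 144s^2 + 864s - 1728


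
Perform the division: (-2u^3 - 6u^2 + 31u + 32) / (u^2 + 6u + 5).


(-2u^3 - 6u^2 + 31u + 32) / (u^2 + 6u + 5)
Step 1: -2u * (u^2 + 6u + 5) = -2u^3 - 12u^2 - 10u; subtract.
Step 2: 6 * (u^2 + 6u + 5) = 6u^2 + 36u + 30; subtract.
Quotient: -2u + 6, Remainder: 5u + 2


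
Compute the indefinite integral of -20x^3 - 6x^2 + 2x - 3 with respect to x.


Reverse power rule on each term:
  ∫ -20x^3 dx = -5x^4
  ∫ -6x^2 dx = -2x^3
  ∫ 2x dx = x^2
  ∫ -3 dx = -3x
F(x) = -5x^4 - 2x^3 + x^2 - 3x + C


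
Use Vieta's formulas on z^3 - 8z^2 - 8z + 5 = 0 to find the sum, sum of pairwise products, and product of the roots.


Monic cubic z^3+bz^2+cz+d=0: sum=-b, pairwise sum=c, product=-d.
b=-8, c=-8, d=5
r1+r2+r3 = 8
r1r2+r1r3+r2r3 = -8
r1r2r3 = -5


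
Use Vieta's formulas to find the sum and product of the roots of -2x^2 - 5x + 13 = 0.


For ax^2+bx+c=0: sum = -b/a, product = c/a.
a=-2, b=-5, c=13
Sum = -(-5)/-2 = -5/2
Product = (13)/-2 = -13/2


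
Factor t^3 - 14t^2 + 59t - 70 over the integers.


Try integer roots (divisors of -70). t=2: p(2)=0.
Divide out (t - 2): quotient is t^2 - 12t + 35.
Factor the quadratic: (t - 7)(t - 5)
Result: (t - 2)(t - 7)(t - 5)


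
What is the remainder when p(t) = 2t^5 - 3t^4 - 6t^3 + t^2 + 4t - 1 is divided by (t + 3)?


By the Remainder Theorem, the remainder equals p(-3):
  2*(-3)^5 = -486
  -3*(-3)^4 = -243
  -6*(-3)^3 = 162
  1*(-3)^2 = 9
  4*(-3)^1 = -12
  constant: -1
Sum: -486 - 243 + 162 + 9 - 12 - 1 = -571


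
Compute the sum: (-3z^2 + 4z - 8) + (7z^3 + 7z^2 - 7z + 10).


Align terms by degree and add:
  -3z^2 + 4z - 8
+ 7z^3 + 7z^2 - 7z + 10
= 7z^3 + 4z^2 - 3z + 2


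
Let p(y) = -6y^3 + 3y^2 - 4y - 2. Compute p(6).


Using direct substitution:
  -6 * (6)^3 = -1296
  3 * (6)^2 = 108
  -4 * (6)^1 = -24
  constant: -2
Sum = -1296 + 108 - 24 - 2 = -1214


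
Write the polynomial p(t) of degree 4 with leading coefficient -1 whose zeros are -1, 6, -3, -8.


p(t) = -(t + 1)(t - 6)(t + 3)(t + 8)
Expand: -t^4 - 6t^3 + 37t^2 + 186t + 144


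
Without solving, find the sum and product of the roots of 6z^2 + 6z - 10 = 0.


For az^2+bz+c=0: sum = -b/a, product = c/a.
a=6, b=6, c=-10
Sum = -(6)/6 = -1
Product = (-10)/6 = -5/3


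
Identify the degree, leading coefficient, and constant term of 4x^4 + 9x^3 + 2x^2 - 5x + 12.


Highest power of x is 4, with coefficient 4. Constant term is 12.
Degree = 4, leading coefficient = 4, constant term = 12


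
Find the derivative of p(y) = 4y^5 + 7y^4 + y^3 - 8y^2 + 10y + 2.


Apply the power rule term by term:
  d/dy(4y^5) = 20y^4
  d/dy(7y^4) = 28y^3
  d/dy(y^3) = 3y^2
  d/dy(-8y^2) = -16y
  d/dy(10y) = 10
  d/dy(2) = 0
p'(y) = 20y^4 + 28y^3 + 3y^2 - 16y + 10


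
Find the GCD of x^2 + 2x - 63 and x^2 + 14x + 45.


Factor each:
  x^2 + 2x - 63 = (x + 9)(x - 7)
  x^2 + 14x + 45 = (x + 9)(x + 5)
Common monic factor: x + 9


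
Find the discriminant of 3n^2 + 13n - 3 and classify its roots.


D = b^2 - 4ac = (13)^2 - 4(3)(-3) = 169 + 36 = 205
Since D > 0: two distinct irrational roots


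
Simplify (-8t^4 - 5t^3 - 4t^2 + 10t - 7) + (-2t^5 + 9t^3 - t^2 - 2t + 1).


Align terms by degree and add:
  -8t^4 - 5t^3 - 4t^2 + 10t - 7
  -2t^5 + 9t^3 - t^2 - 2t + 1
= -2t^5 - 8t^4 + 4t^3 - 5t^2 + 8t - 6


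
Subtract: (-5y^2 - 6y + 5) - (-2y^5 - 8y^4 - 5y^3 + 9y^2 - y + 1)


Distribute the minus sign:
  (-5y^2 - 6y + 5)
- (-2y^5 - 8y^4 - 5y^3 + 9y^2 - y + 1)
Negate second polynomial: 2y^5 + 8y^4 + 5y^3 - 9y^2 + y - 1
Add: 2y^5 + 8y^4 + 5y^3 - 14y^2 - 5y + 4


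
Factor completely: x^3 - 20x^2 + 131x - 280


Try integer roots (divisors of -280). x=5: p(5)=0.
Divide out (x - 5): quotient is x^2 - 15x + 56.
Factor the quadratic: (x - 7)(x - 8)
Result: (x - 5)(x - 7)(x - 8)


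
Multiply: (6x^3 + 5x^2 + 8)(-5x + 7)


Distribute each term of the first polynomial:
  (6x^3)(-5x + 7) = -30x^4 + 42x^3
  (5x^2)(-5x + 7) = -25x^3 + 35x^2
  (8)(-5x + 7) = -40x + 56
Sum: -30x^4 + 17x^3 + 35x^2 - 40x + 56


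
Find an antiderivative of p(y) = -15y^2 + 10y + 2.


Reverse power rule on each term:
  ∫ -15y^2 dy = -5y^3
  ∫ 10y dy = 5y^2
  ∫ 2 dy = 2y
F(y) = -5y^3 + 5y^2 + 2y + C


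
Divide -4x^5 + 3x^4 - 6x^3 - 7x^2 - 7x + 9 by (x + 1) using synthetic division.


Synthetic division with c = -1. Coefficients: -4, 3, -6, -7, -7, 9
Bring down -4.
  -4 * -1 = 4; 4 + 3 = 7
  7 * -1 = -7; -7 - 6 = -13
  -13 * -1 = 13; 13 - 7 = 6
  6 * -1 = -6; -6 - 7 = -13
  -13 * -1 = 13; 13 + 9 = 22
Quotient: -4x^4 + 7x^3 - 13x^2 + 6x - 13, Remainder: 22


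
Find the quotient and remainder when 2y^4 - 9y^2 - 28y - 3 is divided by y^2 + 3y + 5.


(2y^4 - 9y^2 - 28y - 3) / (y^2 + 3y + 5)
Step 1: 2y^2 * (y^2 + 3y + 5) = 2y^4 + 6y^3 + 10y^2; subtract.
Step 2: -6y * (y^2 + 3y + 5) = -6y^3 - 18y^2 - 30y; subtract.
Step 3: -1 * (y^2 + 3y + 5) = -y^2 - 3y - 5; subtract.
Quotient: 2y^2 - 6y - 1, Remainder: 5y + 2


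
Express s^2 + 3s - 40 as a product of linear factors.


Roots satisfy r1 + r2 = -b/a = -3 and r1*r2 = c/a = -40.
So r1 = 5, r2 = -8.
s^2 + 3s - 40 = (s - r1)(s - r2) = (s - 5)(s + 8)


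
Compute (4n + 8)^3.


Expand (4n + 8)^3 by repeated multiplication:
  (4n + 8)^2 = 16n^2 + 64n + 64
= 64n^3 + 384n^2 + 768n + 512


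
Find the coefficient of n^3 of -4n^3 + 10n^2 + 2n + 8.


Read off the coefficient of n^3: -4


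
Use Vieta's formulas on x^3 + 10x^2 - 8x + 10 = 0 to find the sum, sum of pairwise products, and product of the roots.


Monic cubic x^3+bx^2+cx+d=0: sum=-b, pairwise sum=c, product=-d.
b=10, c=-8, d=10
r1+r2+r3 = -10
r1r2+r1r3+r2r3 = -8
r1r2r3 = -10


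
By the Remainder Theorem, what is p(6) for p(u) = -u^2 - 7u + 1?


By the Remainder Theorem, the remainder equals p(6):
  -1*(6)^2 = -36
  -7*(6)^1 = -42
  constant: 1
Sum: -36 - 42 + 1 = -77


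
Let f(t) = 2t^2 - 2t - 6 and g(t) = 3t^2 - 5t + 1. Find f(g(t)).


Substitute g(t) into f:
f(g(t)) = 2*(3t^2 - 5t + 1)^2 + (-2)*(3t^2 - 5t + 1) + (-6)
(3t^2 - 5t + 1)^2 = 9t^4 - 30t^3 + 31t^2 - 10t + 1
Expand and combine: 18t^4 - 60t^3 + 56t^2 - 10t - 6


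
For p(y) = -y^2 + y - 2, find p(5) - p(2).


p(5) = -22
p(2) = -4
p(5) - p(2) = -22 + 4 = -18


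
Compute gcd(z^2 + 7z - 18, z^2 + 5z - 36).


Factor each:
  z^2 + 7z - 18 = (z + 9)(z - 2)
  z^2 + 5z - 36 = (z + 9)(z - 4)
Common monic factor: z + 9


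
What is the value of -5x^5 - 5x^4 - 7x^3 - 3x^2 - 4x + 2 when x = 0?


Using direct substitution:
  -5 * (0)^5 = 0
  -5 * (0)^4 = 0
  -7 * (0)^3 = 0
  -3 * (0)^2 = 0
  -4 * (0)^1 = 0
  constant: 2
Sum = 0 + 0 + 0 + 0 + 0 + 2 = 2


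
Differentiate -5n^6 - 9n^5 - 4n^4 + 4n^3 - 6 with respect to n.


Apply the power rule term by term:
  d/dn(-5n^6) = -30n^5
  d/dn(-9n^5) = -45n^4
  d/dn(-4n^4) = -16n^3
  d/dn(4n^3) = 12n^2
  d/dn(-6) = 0
p'(n) = -30n^5 - 45n^4 - 16n^3 + 12n^2


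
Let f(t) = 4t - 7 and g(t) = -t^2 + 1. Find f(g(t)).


Substitute g(t) into f:
f(g(t)) = 4*(-t^2 + 1) + (-7)
Expand and combine: -4t^2 - 3


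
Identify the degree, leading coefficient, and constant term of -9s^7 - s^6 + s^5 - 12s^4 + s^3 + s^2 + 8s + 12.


Highest power of s is 7, with coefficient -9. Constant term is 12.
Degree = 7, leading coefficient = -9, constant term = 12


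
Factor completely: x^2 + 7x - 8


Roots satisfy r1 + r2 = -b/a = -7 and r1*r2 = c/a = -8.
So r1 = 1, r2 = -8.
x^2 + 7x - 8 = (x - r1)(x - r2) = (x - 1)(x + 8)


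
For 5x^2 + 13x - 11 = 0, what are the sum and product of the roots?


For ax^2+bx+c=0: sum = -b/a, product = c/a.
a=5, b=13, c=-11
Sum = -(13)/5 = -13/5
Product = (-11)/5 = -11/5


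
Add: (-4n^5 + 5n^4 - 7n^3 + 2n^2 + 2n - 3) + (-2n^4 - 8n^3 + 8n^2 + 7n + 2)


Align terms by degree and add:
  -4n^5 + 5n^4 - 7n^3 + 2n^2 + 2n - 3
  -2n^4 - 8n^3 + 8n^2 + 7n + 2
= -4n^5 + 3n^4 - 15n^3 + 10n^2 + 9n - 1


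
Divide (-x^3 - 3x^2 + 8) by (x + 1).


(-x^3 - 3x^2 + 8) / (x + 1)
Step 1: -x^2 * (x + 1) = -x^3 - x^2; subtract.
Step 2: -2x * (x + 1) = -2x^2 - 2x; subtract.
Step 3: 2 * (x + 1) = 2x + 2; subtract.
Quotient: -x^2 - 2x + 2, Remainder: 6


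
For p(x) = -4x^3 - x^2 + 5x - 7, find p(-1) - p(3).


p(-1) = -9
p(3) = -109
p(-1) - p(3) = -9 + 109 = 100


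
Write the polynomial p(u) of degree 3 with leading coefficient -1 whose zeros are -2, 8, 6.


p(u) = -(u + 2)(u - 8)(u - 6)
Expand: -u^3 + 12u^2 - 20u - 96


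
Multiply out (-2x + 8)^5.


Expand (-2x + 8)^5 by repeated multiplication:
  (-2x + 8)^2 = 4x^2 - 32x + 64
  (-2x + 8)^3 = -8x^3 + 96x^2 - 384x + 512
  (-2x + 8)^4 = 16x^4 - 256x^3 + 1536x^2 - 4096x + 4096
= -32x^5 + 640x^4 - 5120x^3 + 20480x^2 - 40960x + 32768


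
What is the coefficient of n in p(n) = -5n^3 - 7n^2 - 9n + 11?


Read off the coefficient of n: -9


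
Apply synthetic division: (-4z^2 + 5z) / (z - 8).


Synthetic division with c = 8. Coefficients: -4, 5, 0
Bring down -4.
  -4 * 8 = -32; -32 + 5 = -27
  -27 * 8 = -216; -216 + 0 = -216
Quotient: -4z - 27, Remainder: -216


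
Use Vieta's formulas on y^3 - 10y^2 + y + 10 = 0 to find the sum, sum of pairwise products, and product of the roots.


Monic cubic y^3+by^2+cy+d=0: sum=-b, pairwise sum=c, product=-d.
b=-10, c=1, d=10
r1+r2+r3 = 10
r1r2+r1r3+r2r3 = 1
r1r2r3 = -10


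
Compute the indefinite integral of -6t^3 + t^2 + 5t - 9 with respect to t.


Reverse power rule on each term:
  ∫ -6t^3 dt = -(3/2)t^4
  ∫ t^2 dt = (1/3)t^3
  ∫ 5t dt = (5/2)t^2
  ∫ -9 dt = -9t
F(t) = -(3/2)t^4 + (1/3)t^3 + (5/2)t^2 - 9t + C


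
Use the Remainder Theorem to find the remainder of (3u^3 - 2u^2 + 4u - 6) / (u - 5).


By the Remainder Theorem, the remainder equals p(5):
  3*(5)^3 = 375
  -2*(5)^2 = -50
  4*(5)^1 = 20
  constant: -6
Sum: 375 - 50 + 20 - 6 = 339


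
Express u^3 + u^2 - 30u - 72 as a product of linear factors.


Try integer roots (divisors of -72). u=6: p(6)=0.
Divide out (u - 6): quotient is u^2 + 7u + 12.
Factor the quadratic: (u + 4)(u + 3)
Result: (u - 6)(u + 4)(u + 3)


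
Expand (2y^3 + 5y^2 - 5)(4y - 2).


Distribute each term of the first polynomial:
  (2y^3)(4y - 2) = 8y^4 - 4y^3
  (5y^2)(4y - 2) = 20y^3 - 10y^2
  (-5)(4y - 2) = -20y + 10
Sum: 8y^4 + 16y^3 - 10y^2 - 20y + 10


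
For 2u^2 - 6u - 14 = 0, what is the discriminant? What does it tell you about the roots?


D = b^2 - 4ac = (-6)^2 - 4(2)(-14) = 36 + 112 = 148
Since D > 0: two distinct irrational roots


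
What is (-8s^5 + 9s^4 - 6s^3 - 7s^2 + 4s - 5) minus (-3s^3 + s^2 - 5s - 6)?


Distribute the minus sign:
  (-8s^5 + 9s^4 - 6s^3 - 7s^2 + 4s - 5)
- (-3s^3 + s^2 - 5s - 6)
Negate second polynomial: 3s^3 - s^2 + 5s + 6
Add: -8s^5 + 9s^4 - 3s^3 - 8s^2 + 9s + 1


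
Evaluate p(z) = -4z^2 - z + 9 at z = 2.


Using direct substitution:
  -4 * (2)^2 = -16
  -1 * (2)^1 = -2
  constant: 9
Sum = -16 - 2 + 9 = -9


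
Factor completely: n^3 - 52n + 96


Try integer roots (divisors of 96). n=6: p(6)=0.
Divide out (n - 6): quotient is n^2 + 6n - 16.
Factor the quadratic: (n - 2)(n + 8)
Result: (n - 6)(n - 2)(n + 8)


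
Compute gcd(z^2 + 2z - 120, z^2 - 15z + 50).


Factor each:
  z^2 + 2z - 120 = (z - 10)(z + 12)
  z^2 - 15z + 50 = (z - 10)(z - 5)
Common monic factor: z - 10


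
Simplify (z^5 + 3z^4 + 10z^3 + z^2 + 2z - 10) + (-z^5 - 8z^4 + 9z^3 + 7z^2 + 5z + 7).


Align terms by degree and add:
  z^5 + 3z^4 + 10z^3 + z^2 + 2z - 10
  -z^5 - 8z^4 + 9z^3 + 7z^2 + 5z + 7
= -5z^4 + 19z^3 + 8z^2 + 7z - 3


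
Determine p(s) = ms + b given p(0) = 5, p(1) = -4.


p(s) = ms + b. Using p(0)=5, p(1)=-4:
m = (5 + 4)/(0 - 1) = 9/-1 = -9
b = 5 - m*(0) = 5 = 5
p(s) = -9s + 5


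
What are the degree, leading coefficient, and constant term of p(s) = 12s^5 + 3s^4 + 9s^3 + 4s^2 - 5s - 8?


Highest power of s is 5, with coefficient 12. Constant term is -8.
Degree = 5, leading coefficient = 12, constant term = -8


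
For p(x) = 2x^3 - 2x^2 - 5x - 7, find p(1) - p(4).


p(1) = -12
p(4) = 69
p(1) - p(4) = -12 - 69 = -81


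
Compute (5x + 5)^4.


Expand (5x + 5)^4 by repeated multiplication:
  (5x + 5)^2 = 25x^2 + 50x + 25
  (5x + 5)^3 = 125x^3 + 375x^2 + 375x + 125
= 625x^4 + 2500x^3 + 3750x^2 + 2500x + 625


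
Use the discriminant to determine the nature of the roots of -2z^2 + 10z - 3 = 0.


D = b^2 - 4ac = (10)^2 - 4(-2)(-3) = 100 - 24 = 76
Since D > 0: two distinct irrational roots


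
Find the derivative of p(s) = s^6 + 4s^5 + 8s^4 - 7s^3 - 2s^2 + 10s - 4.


Apply the power rule term by term:
  d/ds(s^6) = 6s^5
  d/ds(4s^5) = 20s^4
  d/ds(8s^4) = 32s^3
  d/ds(-7s^3) = -21s^2
  d/ds(-2s^2) = -4s
  d/ds(10s) = 10
  d/ds(-4) = 0
p'(s) = 6s^5 + 20s^4 + 32s^3 - 21s^2 - 4s + 10


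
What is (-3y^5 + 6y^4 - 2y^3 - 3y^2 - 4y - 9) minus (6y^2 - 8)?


Distribute the minus sign:
  (-3y^5 + 6y^4 - 2y^3 - 3y^2 - 4y - 9)
- (6y^2 - 8)
Negate second polynomial: -6y^2 + 8
Add: -3y^5 + 6y^4 - 2y^3 - 9y^2 - 4y - 1


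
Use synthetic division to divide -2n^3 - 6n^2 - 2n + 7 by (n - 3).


Synthetic division with c = 3. Coefficients: -2, -6, -2, 7
Bring down -2.
  -2 * 3 = -6; -6 - 6 = -12
  -12 * 3 = -36; -36 - 2 = -38
  -38 * 3 = -114; -114 + 7 = -107
Quotient: -2n^2 - 12n - 38, Remainder: -107


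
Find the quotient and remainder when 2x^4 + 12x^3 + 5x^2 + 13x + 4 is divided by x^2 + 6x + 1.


(2x^4 + 12x^3 + 5x^2 + 13x + 4) / (x^2 + 6x + 1)
Step 1: 2x^2 * (x^2 + 6x + 1) = 2x^4 + 12x^3 + 2x^2; subtract.
Step 2: 0 * (x^2 + 6x + 1) = 0; subtract.
Step 3: 3 * (x^2 + 6x + 1) = 3x^2 + 18x + 3; subtract.
Quotient: 2x^2 + 3, Remainder: -5x + 1


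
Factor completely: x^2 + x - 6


Roots satisfy r1 + r2 = -b/a = -1 and r1*r2 = c/a = -6.
So r1 = 2, r2 = -3.
x^2 + x - 6 = (x - r1)(x - r2) = (x - 2)(x + 3)


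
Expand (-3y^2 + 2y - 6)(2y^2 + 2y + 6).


Distribute each term of the first polynomial:
  (-3y^2)(2y^2 + 2y + 6) = -6y^4 - 6y^3 - 18y^2
  (2y)(2y^2 + 2y + 6) = 4y^3 + 4y^2 + 12y
  (-6)(2y^2 + 2y + 6) = -12y^2 - 12y - 36
Sum: -6y^4 - 2y^3 - 26y^2 - 36


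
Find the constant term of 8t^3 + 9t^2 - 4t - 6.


Read off the constant term: -6


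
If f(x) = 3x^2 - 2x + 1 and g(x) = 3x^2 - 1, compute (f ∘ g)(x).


Substitute g(x) into f:
f(g(x)) = 3*(3x^2 - 1)^2 + (-2)*(3x^2 - 1) + 1
(3x^2 - 1)^2 = 9x^4 - 6x^2 + 1
Expand and combine: 27x^4 - 24x^2 + 6


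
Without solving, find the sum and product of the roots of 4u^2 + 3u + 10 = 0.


For au^2+bu+c=0: sum = -b/a, product = c/a.
a=4, b=3, c=10
Sum = -(3)/4 = -3/4
Product = (10)/4 = 5/2


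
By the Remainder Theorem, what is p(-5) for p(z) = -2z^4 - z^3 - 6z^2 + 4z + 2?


By the Remainder Theorem, the remainder equals p(-5):
  -2*(-5)^4 = -1250
  -1*(-5)^3 = 125
  -6*(-5)^2 = -150
  4*(-5)^1 = -20
  constant: 2
Sum: -1250 + 125 - 150 - 20 + 2 = -1293


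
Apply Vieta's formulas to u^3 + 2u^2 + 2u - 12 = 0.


Monic cubic u^3+bu^2+cu+d=0: sum=-b, pairwise sum=c, product=-d.
b=2, c=2, d=-12
r1+r2+r3 = -2
r1r2+r1r3+r2r3 = 2
r1r2r3 = 12


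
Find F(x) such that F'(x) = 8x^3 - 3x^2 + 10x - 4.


Reverse power rule on each term:
  ∫ 8x^3 dx = 2x^4
  ∫ -3x^2 dx = -x^3
  ∫ 10x dx = 5x^2
  ∫ -4 dx = -4x
F(x) = 2x^4 - x^3 + 5x^2 - 4x + C


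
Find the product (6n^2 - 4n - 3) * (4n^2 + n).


Distribute each term of the first polynomial:
  (6n^2)(4n^2 + n) = 24n^4 + 6n^3
  (-4n)(4n^2 + n) = -16n^3 - 4n^2
  (-3)(4n^2 + n) = -12n^2 - 3n
Sum: 24n^4 - 10n^3 - 16n^2 - 3n


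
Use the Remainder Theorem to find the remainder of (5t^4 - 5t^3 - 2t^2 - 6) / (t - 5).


By the Remainder Theorem, the remainder equals p(5):
  5*(5)^4 = 3125
  -5*(5)^3 = -625
  -2*(5)^2 = -50
  0*(5)^1 = 0
  constant: -6
Sum: 3125 - 625 - 50 + 0 - 6 = 2444


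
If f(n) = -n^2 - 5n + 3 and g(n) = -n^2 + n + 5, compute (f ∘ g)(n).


Substitute g(n) into f:
f(g(n)) = -1*(-n^2 + n + 5)^2 + (-5)*(-n^2 + n + 5) + 3
(-n^2 + n + 5)^2 = n^4 - 2n^3 - 9n^2 + 10n + 25
Expand and combine: -n^4 + 2n^3 + 14n^2 - 15n - 47


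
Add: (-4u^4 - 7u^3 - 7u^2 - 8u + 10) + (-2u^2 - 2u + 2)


Align terms by degree and add:
  -4u^4 - 7u^3 - 7u^2 - 8u + 10
  -2u^2 - 2u + 2
= -4u^4 - 7u^3 - 9u^2 - 10u + 12


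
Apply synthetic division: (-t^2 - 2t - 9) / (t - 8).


Synthetic division with c = 8. Coefficients: -1, -2, -9
Bring down -1.
  -1 * 8 = -8; -8 - 2 = -10
  -10 * 8 = -80; -80 - 9 = -89
Quotient: -t - 10, Remainder: -89


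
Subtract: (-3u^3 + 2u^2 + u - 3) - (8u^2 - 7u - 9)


Distribute the minus sign:
  (-3u^3 + 2u^2 + u - 3)
- (8u^2 - 7u - 9)
Negate second polynomial: -8u^2 + 7u + 9
Add: -3u^3 - 6u^2 + 8u + 6


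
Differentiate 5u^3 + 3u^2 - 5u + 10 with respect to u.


Apply the power rule term by term:
  d/du(5u^3) = 15u^2
  d/du(3u^2) = 6u
  d/du(-5u) = -5
  d/du(10) = 0
p'(u) = 15u^2 + 6u - 5


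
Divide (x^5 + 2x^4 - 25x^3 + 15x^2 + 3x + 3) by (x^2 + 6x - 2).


(x^5 + 2x^4 - 25x^3 + 15x^2 + 3x + 3) / (x^2 + 6x - 2)
Step 1: x^3 * (x^2 + 6x - 2) = x^5 + 6x^4 - 2x^3; subtract.
Step 2: -4x^2 * (x^2 + 6x - 2) = -4x^4 - 24x^3 + 8x^2; subtract.
Step 3: x * (x^2 + 6x - 2) = x^3 + 6x^2 - 2x; subtract.
Step 4: 1 * (x^2 + 6x - 2) = x^2 + 6x - 2; subtract.
Quotient: x^3 - 4x^2 + x + 1, Remainder: -x + 5


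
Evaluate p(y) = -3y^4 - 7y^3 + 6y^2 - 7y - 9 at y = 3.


Using direct substitution:
  -3 * (3)^4 = -243
  -7 * (3)^3 = -189
  6 * (3)^2 = 54
  -7 * (3)^1 = -21
  constant: -9
Sum = -243 - 189 + 54 - 21 - 9 = -408


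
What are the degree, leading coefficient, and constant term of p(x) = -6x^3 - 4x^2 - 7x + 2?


Highest power of x is 3, with coefficient -6. Constant term is 2.
Degree = 3, leading coefficient = -6, constant term = 2


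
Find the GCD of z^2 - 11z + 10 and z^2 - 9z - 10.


Factor each:
  z^2 - 11z + 10 = (z - 10)(z - 1)
  z^2 - 9z - 10 = (z - 10)(z + 1)
Common monic factor: z - 10


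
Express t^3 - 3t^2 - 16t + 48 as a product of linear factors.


Try integer roots (divisors of 48). t=3: p(3)=0.
Divide out (t - 3): quotient is t^2 - 16.
Factor the quadratic: (t + 4)(t - 4)
Result: (t - 3)(t + 4)(t - 4)


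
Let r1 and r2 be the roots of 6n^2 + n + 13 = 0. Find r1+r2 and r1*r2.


For an^2+bn+c=0: sum = -b/a, product = c/a.
a=6, b=1, c=13
Sum = -(1)/6 = -1/6
Product = (13)/6 = 13/6


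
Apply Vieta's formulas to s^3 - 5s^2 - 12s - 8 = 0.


Monic cubic s^3+bs^2+cs+d=0: sum=-b, pairwise sum=c, product=-d.
b=-5, c=-12, d=-8
r1+r2+r3 = 5
r1r2+r1r3+r2r3 = -12
r1r2r3 = 8


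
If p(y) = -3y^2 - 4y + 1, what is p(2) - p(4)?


p(2) = -19
p(4) = -63
p(2) - p(4) = -19 + 63 = 44


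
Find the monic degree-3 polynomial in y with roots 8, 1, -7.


p(y) = (y - 8)(y - 1)(y + 7)
Expand: y^3 - 2y^2 - 55y + 56


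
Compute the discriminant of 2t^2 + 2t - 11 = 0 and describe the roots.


D = b^2 - 4ac = (2)^2 - 4(2)(-11) = 4 + 88 = 92
Since D > 0: two distinct irrational roots


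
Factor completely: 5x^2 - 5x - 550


Roots satisfy r1 + r2 = -b/a = 1 and r1*r2 = c/a = -110.
So r1 = 11, r2 = -10.
5x^2 - 5x - 550 = 5(x - r1)(x - r2) = 5(x - 11)(x + 10)


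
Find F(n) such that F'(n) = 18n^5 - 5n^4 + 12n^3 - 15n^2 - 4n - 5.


Reverse power rule on each term:
  ∫ 18n^5 dn = 3n^6
  ∫ -5n^4 dn = -n^5
  ∫ 12n^3 dn = 3n^4
  ∫ -15n^2 dn = -5n^3
  ∫ -4n dn = -2n^2
  ∫ -5 dn = -5n
F(n) = 3n^6 - n^5 + 3n^4 - 5n^3 - 2n^2 - 5n + C


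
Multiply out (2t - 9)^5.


Expand (2t - 9)^5 by repeated multiplication:
  (2t - 9)^2 = 4t^2 - 36t + 81
  (2t - 9)^3 = 8t^3 - 108t^2 + 486t - 729
  (2t - 9)^4 = 16t^4 - 288t^3 + 1944t^2 - 5832t + 6561
= 32t^5 - 720t^4 + 6480t^3 - 29160t^2 + 65610t - 59049


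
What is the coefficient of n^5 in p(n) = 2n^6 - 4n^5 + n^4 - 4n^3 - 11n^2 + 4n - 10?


Read off the coefficient of n^5: -4


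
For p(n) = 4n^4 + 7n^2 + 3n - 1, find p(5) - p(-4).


p(5) = 2689
p(-4) = 1123
p(5) - p(-4) = 2689 - 1123 = 1566


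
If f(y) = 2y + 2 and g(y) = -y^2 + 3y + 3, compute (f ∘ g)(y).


Substitute g(y) into f:
f(g(y)) = 2*(-y^2 + 3y + 3) + 2
Expand and combine: -2y^2 + 6y + 8


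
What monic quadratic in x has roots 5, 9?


p(x) = (x - 5)(x - 9)
Expand: x^2 - 14x + 45


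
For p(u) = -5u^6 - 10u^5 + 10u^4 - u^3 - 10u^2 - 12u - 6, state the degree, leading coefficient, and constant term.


Highest power of u is 6, with coefficient -5. Constant term is -6.
Degree = 6, leading coefficient = -5, constant term = -6


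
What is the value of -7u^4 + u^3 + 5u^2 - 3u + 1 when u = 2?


Using direct substitution:
  -7 * (2)^4 = -112
  1 * (2)^3 = 8
  5 * (2)^2 = 20
  -3 * (2)^1 = -6
  constant: 1
Sum = -112 + 8 + 20 - 6 + 1 = -89


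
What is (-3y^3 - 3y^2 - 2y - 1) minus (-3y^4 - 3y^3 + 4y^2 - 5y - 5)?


Distribute the minus sign:
  (-3y^3 - 3y^2 - 2y - 1)
- (-3y^4 - 3y^3 + 4y^2 - 5y - 5)
Negate second polynomial: 3y^4 + 3y^3 - 4y^2 + 5y + 5
Add: 3y^4 - 7y^2 + 3y + 4


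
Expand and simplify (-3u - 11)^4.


Expand (-3u - 11)^4 by repeated multiplication:
  (-3u - 11)^2 = 9u^2 + 66u + 121
  (-3u - 11)^3 = -27u^3 - 297u^2 - 1089u - 1331
= 81u^4 + 1188u^3 + 6534u^2 + 15972u + 14641


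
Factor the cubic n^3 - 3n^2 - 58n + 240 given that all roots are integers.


Try integer roots (divisors of 240). n=5: p(5)=0.
Divide out (n - 5): quotient is n^2 + 2n - 48.
Factor the quadratic: (n - 6)(n + 8)
Result: (n - 5)(n - 6)(n + 8)


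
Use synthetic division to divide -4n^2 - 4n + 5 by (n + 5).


Synthetic division with c = -5. Coefficients: -4, -4, 5
Bring down -4.
  -4 * -5 = 20; 20 - 4 = 16
  16 * -5 = -80; -80 + 5 = -75
Quotient: -4n + 16, Remainder: -75


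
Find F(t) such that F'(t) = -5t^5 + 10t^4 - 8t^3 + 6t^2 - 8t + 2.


Reverse power rule on each term:
  ∫ -5t^5 dt = -(5/6)t^6
  ∫ 10t^4 dt = 2t^5
  ∫ -8t^3 dt = -2t^4
  ∫ 6t^2 dt = 2t^3
  ∫ -8t dt = -4t^2
  ∫ 2 dt = 2t
F(t) = -(5/6)t^6 + 2t^5 - 2t^4 + 2t^3 - 4t^2 + 2t + C


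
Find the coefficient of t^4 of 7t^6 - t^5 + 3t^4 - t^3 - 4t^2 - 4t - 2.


Read off the coefficient of t^4: 3


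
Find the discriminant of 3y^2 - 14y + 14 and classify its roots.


D = b^2 - 4ac = (-14)^2 - 4(3)(14) = 196 - 168 = 28
Since D > 0: two distinct irrational roots


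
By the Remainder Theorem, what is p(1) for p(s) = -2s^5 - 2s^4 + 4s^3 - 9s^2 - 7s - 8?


By the Remainder Theorem, the remainder equals p(1):
  -2*(1)^5 = -2
  -2*(1)^4 = -2
  4*(1)^3 = 4
  -9*(1)^2 = -9
  -7*(1)^1 = -7
  constant: -8
Sum: -2 - 2 + 4 - 9 - 7 - 8 = -24


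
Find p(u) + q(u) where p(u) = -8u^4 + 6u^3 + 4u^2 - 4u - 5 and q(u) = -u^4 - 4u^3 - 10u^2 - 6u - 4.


Align terms by degree and add:
  -8u^4 + 6u^3 + 4u^2 - 4u - 5
  -u^4 - 4u^3 - 10u^2 - 6u - 4
= -9u^4 + 2u^3 - 6u^2 - 10u - 9


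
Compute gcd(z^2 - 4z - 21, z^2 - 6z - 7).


Factor each:
  z^2 - 4z - 21 = (z - 7)(z + 3)
  z^2 - 6z - 7 = (z - 7)(z + 1)
Common monic factor: z - 7


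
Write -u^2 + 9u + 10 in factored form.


Roots satisfy r1 + r2 = -b/a = 9 and r1*r2 = c/a = -10.
So r1 = 10, r2 = -1.
-u^2 + 9u + 10 = -(u - r1)(u - r2) = -(u - 10)(u + 1)


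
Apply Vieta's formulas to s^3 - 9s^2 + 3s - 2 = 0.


Monic cubic s^3+bs^2+cs+d=0: sum=-b, pairwise sum=c, product=-d.
b=-9, c=3, d=-2
r1+r2+r3 = 9
r1r2+r1r3+r2r3 = 3
r1r2r3 = 2


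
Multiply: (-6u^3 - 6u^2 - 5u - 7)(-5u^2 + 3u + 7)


Distribute each term of the first polynomial:
  (-6u^3)(-5u^2 + 3u + 7) = 30u^5 - 18u^4 - 42u^3
  (-6u^2)(-5u^2 + 3u + 7) = 30u^4 - 18u^3 - 42u^2
  (-5u)(-5u^2 + 3u + 7) = 25u^3 - 15u^2 - 35u
  (-7)(-5u^2 + 3u + 7) = 35u^2 - 21u - 49
Sum: 30u^5 + 12u^4 - 35u^3 - 22u^2 - 56u - 49


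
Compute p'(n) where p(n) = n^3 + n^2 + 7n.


Apply the power rule term by term:
  d/dn(n^3) = 3n^2
  d/dn(n^2) = 2n
  d/dn(7n) = 7
p'(n) = 3n^2 + 2n + 7


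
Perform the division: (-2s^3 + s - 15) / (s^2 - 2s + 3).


(-2s^3 + s - 15) / (s^2 - 2s + 3)
Step 1: -2s * (s^2 - 2s + 3) = -2s^3 + 4s^2 - 6s; subtract.
Step 2: -4 * (s^2 - 2s + 3) = -4s^2 + 8s - 12; subtract.
Quotient: -2s - 4, Remainder: -s - 3


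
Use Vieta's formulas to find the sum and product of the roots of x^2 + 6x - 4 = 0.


For ax^2+bx+c=0: sum = -b/a, product = c/a.
a=1, b=6, c=-4
Sum = -(6)/1 = -6
Product = (-4)/1 = -4


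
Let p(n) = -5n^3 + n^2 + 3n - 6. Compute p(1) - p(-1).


p(1) = -7
p(-1) = -3
p(1) - p(-1) = -7 + 3 = -4


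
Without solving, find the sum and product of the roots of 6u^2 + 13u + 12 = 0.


For au^2+bu+c=0: sum = -b/a, product = c/a.
a=6, b=13, c=12
Sum = -(13)/6 = -13/6
Product = (12)/6 = 2


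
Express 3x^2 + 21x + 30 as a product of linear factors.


Roots satisfy r1 + r2 = -b/a = -7 and r1*r2 = c/a = 10.
So r1 = -2, r2 = -5.
3x^2 + 21x + 30 = 3(x - r1)(x - r2) = 3(x + 2)(x + 5)


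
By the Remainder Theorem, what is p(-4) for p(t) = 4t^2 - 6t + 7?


By the Remainder Theorem, the remainder equals p(-4):
  4*(-4)^2 = 64
  -6*(-4)^1 = 24
  constant: 7
Sum: 64 + 24 + 7 = 95


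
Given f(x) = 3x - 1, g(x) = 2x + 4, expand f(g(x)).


Substitute g(x) into f:
f(g(x)) = 3*(2x + 4) + (-1)
Expand and combine: 6x + 11


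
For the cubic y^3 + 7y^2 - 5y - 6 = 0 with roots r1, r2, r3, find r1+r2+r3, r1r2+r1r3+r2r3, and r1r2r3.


Monic cubic y^3+by^2+cy+d=0: sum=-b, pairwise sum=c, product=-d.
b=7, c=-5, d=-6
r1+r2+r3 = -7
r1r2+r1r3+r2r3 = -5
r1r2r3 = 6


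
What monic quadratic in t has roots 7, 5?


p(t) = (t - 7)(t - 5)
Expand: t^2 - 12t + 35


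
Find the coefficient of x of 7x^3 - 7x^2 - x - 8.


Read off the coefficient of x: -1


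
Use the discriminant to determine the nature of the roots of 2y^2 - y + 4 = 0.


D = b^2 - 4ac = (-1)^2 - 4(2)(4) = 1 - 32 = -31
Since D < 0: two complex conjugate roots (no real roots)


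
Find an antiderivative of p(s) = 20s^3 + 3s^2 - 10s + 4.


Reverse power rule on each term:
  ∫ 20s^3 ds = 5s^4
  ∫ 3s^2 ds = s^3
  ∫ -10s ds = -5s^2
  ∫ 4 ds = 4s
F(s) = 5s^4 + s^3 - 5s^2 + 4s + C


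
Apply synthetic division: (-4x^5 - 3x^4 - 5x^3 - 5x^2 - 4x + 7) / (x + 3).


Synthetic division with c = -3. Coefficients: -4, -3, -5, -5, -4, 7
Bring down -4.
  -4 * -3 = 12; 12 - 3 = 9
  9 * -3 = -27; -27 - 5 = -32
  -32 * -3 = 96; 96 - 5 = 91
  91 * -3 = -273; -273 - 4 = -277
  -277 * -3 = 831; 831 + 7 = 838
Quotient: -4x^4 + 9x^3 - 32x^2 + 91x - 277, Remainder: 838


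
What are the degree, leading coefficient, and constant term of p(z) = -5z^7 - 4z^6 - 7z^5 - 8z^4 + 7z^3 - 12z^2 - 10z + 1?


Highest power of z is 7, with coefficient -5. Constant term is 1.
Degree = 7, leading coefficient = -5, constant term = 1


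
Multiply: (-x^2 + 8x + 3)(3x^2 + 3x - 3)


Distribute each term of the first polynomial:
  (-x^2)(3x^2 + 3x - 3) = -3x^4 - 3x^3 + 3x^2
  (8x)(3x^2 + 3x - 3) = 24x^3 + 24x^2 - 24x
  (3)(3x^2 + 3x - 3) = 9x^2 + 9x - 9
Sum: -3x^4 + 21x^3 + 36x^2 - 15x - 9


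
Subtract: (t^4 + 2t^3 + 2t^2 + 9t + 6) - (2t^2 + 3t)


Distribute the minus sign:
  (t^4 + 2t^3 + 2t^2 + 9t + 6)
- (2t^2 + 3t)
Negate second polynomial: -2t^2 - 3t
Add: t^4 + 2t^3 + 6t + 6


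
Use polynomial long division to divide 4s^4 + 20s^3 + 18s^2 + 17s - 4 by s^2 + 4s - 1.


(4s^4 + 20s^3 + 18s^2 + 17s - 4) / (s^2 + 4s - 1)
Step 1: 4s^2 * (s^2 + 4s - 1) = 4s^4 + 16s^3 - 4s^2; subtract.
Step 2: 4s * (s^2 + 4s - 1) = 4s^3 + 16s^2 - 4s; subtract.
Step 3: 6 * (s^2 + 4s - 1) = 6s^2 + 24s - 6; subtract.
Quotient: 4s^2 + 4s + 6, Remainder: -3s + 2


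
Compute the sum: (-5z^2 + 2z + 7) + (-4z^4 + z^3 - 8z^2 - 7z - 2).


Align terms by degree and add:
  -5z^2 + 2z + 7
  -4z^4 + z^3 - 8z^2 - 7z - 2
= -4z^4 + z^3 - 13z^2 - 5z + 5


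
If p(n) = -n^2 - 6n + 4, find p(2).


Using direct substitution:
  -1 * (2)^2 = -4
  -6 * (2)^1 = -12
  constant: 4
Sum = -4 - 12 + 4 = -12


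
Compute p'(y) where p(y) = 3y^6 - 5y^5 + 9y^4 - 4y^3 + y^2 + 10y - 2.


Apply the power rule term by term:
  d/dy(3y^6) = 18y^5
  d/dy(-5y^5) = -25y^4
  d/dy(9y^4) = 36y^3
  d/dy(-4y^3) = -12y^2
  d/dy(y^2) = 2y
  d/dy(10y) = 10
  d/dy(-2) = 0
p'(y) = 18y^5 - 25y^4 + 36y^3 - 12y^2 + 2y + 10


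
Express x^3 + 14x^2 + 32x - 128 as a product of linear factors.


Try integer roots (divisors of -128). x=-8: p(-8)=0.
Divide out (x + 8): quotient is x^2 + 6x - 16.
Factor the quadratic: (x + 8)(x - 2)
Result: (x + 8)(x + 8)(x - 2)


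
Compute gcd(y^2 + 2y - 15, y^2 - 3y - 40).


Factor each:
  y^2 + 2y - 15 = (y + 5)(y - 3)
  y^2 - 3y - 40 = (y + 5)(y - 8)
Common monic factor: y + 5


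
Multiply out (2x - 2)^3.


Expand (2x - 2)^3 by repeated multiplication:
  (2x - 2)^2 = 4x^2 - 8x + 4
= 8x^3 - 24x^2 + 24x - 8


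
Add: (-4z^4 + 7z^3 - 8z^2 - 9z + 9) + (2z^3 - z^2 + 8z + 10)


Align terms by degree and add:
  -4z^4 + 7z^3 - 8z^2 - 9z + 9
+ 2z^3 - z^2 + 8z + 10
= -4z^4 + 9z^3 - 9z^2 - z + 19


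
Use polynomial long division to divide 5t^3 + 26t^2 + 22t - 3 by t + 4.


(5t^3 + 26t^2 + 22t - 3) / (t + 4)
Step 1: 5t^2 * (t + 4) = 5t^3 + 20t^2; subtract.
Step 2: 6t * (t + 4) = 6t^2 + 24t; subtract.
Step 3: -2 * (t + 4) = -2t - 8; subtract.
Quotient: 5t^2 + 6t - 2, Remainder: 5


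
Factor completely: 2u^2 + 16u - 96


Roots satisfy r1 + r2 = -b/a = -8 and r1*r2 = c/a = -48.
So r1 = 4, r2 = -12.
2u^2 + 16u - 96 = 2(u - r1)(u - r2) = 2(u - 4)(u + 12)


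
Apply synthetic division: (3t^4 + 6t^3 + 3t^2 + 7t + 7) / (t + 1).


Synthetic division with c = -1. Coefficients: 3, 6, 3, 7, 7
Bring down 3.
  3 * -1 = -3; -3 + 6 = 3
  3 * -1 = -3; -3 + 3 = 0
  0 * -1 = 0; 0 + 7 = 7
  7 * -1 = -7; -7 + 7 = 0
Quotient: 3t^3 + 3t^2 + 7, Remainder: 0


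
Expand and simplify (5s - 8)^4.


Expand (5s - 8)^4 by repeated multiplication:
  (5s - 8)^2 = 25s^2 - 80s + 64
  (5s - 8)^3 = 125s^3 - 600s^2 + 960s - 512
= 625s^4 - 4000s^3 + 9600s^2 - 10240s + 4096


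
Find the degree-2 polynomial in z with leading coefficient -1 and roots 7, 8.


p(z) = -(z - 7)(z - 8)
Expand: -z^2 + 15z - 56


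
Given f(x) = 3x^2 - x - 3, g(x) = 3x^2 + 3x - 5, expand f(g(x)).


Substitute g(x) into f:
f(g(x)) = 3*(3x^2 + 3x - 5)^2 + (-1)*(3x^2 + 3x - 5) + (-3)
(3x^2 + 3x - 5)^2 = 9x^4 + 18x^3 - 21x^2 - 30x + 25
Expand and combine: 27x^4 + 54x^3 - 66x^2 - 93x + 77


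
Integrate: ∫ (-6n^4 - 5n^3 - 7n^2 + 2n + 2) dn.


Reverse power rule on each term:
  ∫ -6n^4 dn = -(6/5)n^5
  ∫ -5n^3 dn = -(5/4)n^4
  ∫ -7n^2 dn = -(7/3)n^3
  ∫ 2n dn = n^2
  ∫ 2 dn = 2n
F(n) = -(6/5)n^5 - (5/4)n^4 - (7/3)n^3 + n^2 + 2n + C


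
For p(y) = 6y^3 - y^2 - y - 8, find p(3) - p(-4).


p(3) = 142
p(-4) = -404
p(3) - p(-4) = 142 + 404 = 546


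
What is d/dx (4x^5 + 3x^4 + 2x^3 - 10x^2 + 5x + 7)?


Apply the power rule term by term:
  d/dx(4x^5) = 20x^4
  d/dx(3x^4) = 12x^3
  d/dx(2x^3) = 6x^2
  d/dx(-10x^2) = -20x
  d/dx(5x) = 5
  d/dx(7) = 0
p'(x) = 20x^4 + 12x^3 + 6x^2 - 20x + 5


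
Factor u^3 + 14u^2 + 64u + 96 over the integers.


Try integer roots (divisors of 96). u=-4: p(-4)=0.
Divide out (u + 4): quotient is u^2 + 10u + 24.
Factor the quadratic: (u + 6)(u + 4)
Result: (u + 4)(u + 6)(u + 4)


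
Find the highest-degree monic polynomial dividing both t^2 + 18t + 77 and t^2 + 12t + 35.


Factor each:
  t^2 + 18t + 77 = (t + 7)(t + 11)
  t^2 + 12t + 35 = (t + 7)(t + 5)
Common monic factor: t + 7


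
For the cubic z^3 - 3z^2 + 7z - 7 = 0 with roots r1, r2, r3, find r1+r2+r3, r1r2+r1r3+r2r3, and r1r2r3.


Monic cubic z^3+bz^2+cz+d=0: sum=-b, pairwise sum=c, product=-d.
b=-3, c=7, d=-7
r1+r2+r3 = 3
r1r2+r1r3+r2r3 = 7
r1r2r3 = 7


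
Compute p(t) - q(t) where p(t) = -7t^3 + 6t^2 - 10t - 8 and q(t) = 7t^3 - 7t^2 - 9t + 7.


Distribute the minus sign:
  (-7t^3 + 6t^2 - 10t - 8)
- (7t^3 - 7t^2 - 9t + 7)
Negate second polynomial: -7t^3 + 7t^2 + 9t - 7
Add: -14t^3 + 13t^2 - t - 15


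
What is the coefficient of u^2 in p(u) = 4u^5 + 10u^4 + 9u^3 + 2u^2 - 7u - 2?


Read off the coefficient of u^2: 2


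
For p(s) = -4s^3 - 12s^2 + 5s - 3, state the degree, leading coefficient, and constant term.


Highest power of s is 3, with coefficient -4. Constant term is -3.
Degree = 3, leading coefficient = -4, constant term = -3


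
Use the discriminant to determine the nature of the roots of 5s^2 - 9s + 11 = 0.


D = b^2 - 4ac = (-9)^2 - 4(5)(11) = 81 - 220 = -139
Since D < 0: two complex conjugate roots (no real roots)


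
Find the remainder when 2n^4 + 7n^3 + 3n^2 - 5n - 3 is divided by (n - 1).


By the Remainder Theorem, the remainder equals p(1):
  2*(1)^4 = 2
  7*(1)^3 = 7
  3*(1)^2 = 3
  -5*(1)^1 = -5
  constant: -3
Sum: 2 + 7 + 3 - 5 - 3 = 4


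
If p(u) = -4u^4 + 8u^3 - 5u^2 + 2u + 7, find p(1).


Using direct substitution:
  -4 * (1)^4 = -4
  8 * (1)^3 = 8
  -5 * (1)^2 = -5
  2 * (1)^1 = 2
  constant: 7
Sum = -4 + 8 - 5 + 2 + 7 = 8


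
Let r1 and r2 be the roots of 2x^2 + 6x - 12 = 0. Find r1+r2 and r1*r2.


For ax^2+bx+c=0: sum = -b/a, product = c/a.
a=2, b=6, c=-12
Sum = -(6)/2 = -3
Product = (-12)/2 = -6


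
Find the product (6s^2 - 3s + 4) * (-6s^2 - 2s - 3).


Distribute each term of the first polynomial:
  (6s^2)(-6s^2 - 2s - 3) = -36s^4 - 12s^3 - 18s^2
  (-3s)(-6s^2 - 2s - 3) = 18s^3 + 6s^2 + 9s
  (4)(-6s^2 - 2s - 3) = -24s^2 - 8s - 12
Sum: -36s^4 + 6s^3 - 36s^2 + s - 12


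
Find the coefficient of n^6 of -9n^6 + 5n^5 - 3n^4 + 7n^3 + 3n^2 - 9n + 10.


Read off the coefficient of n^6: -9


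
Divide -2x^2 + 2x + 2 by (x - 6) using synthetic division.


Synthetic division with c = 6. Coefficients: -2, 2, 2
Bring down -2.
  -2 * 6 = -12; -12 + 2 = -10
  -10 * 6 = -60; -60 + 2 = -58
Quotient: -2x - 10, Remainder: -58


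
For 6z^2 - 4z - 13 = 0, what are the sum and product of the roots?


For az^2+bz+c=0: sum = -b/a, product = c/a.
a=6, b=-4, c=-13
Sum = -(-4)/6 = 2/3
Product = (-13)/6 = -13/6


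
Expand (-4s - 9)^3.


Expand (-4s - 9)^3 by repeated multiplication:
  (-4s - 9)^2 = 16s^2 + 72s + 81
= -64s^3 - 432s^2 - 972s - 729


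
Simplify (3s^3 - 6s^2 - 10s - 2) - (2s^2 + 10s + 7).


Distribute the minus sign:
  (3s^3 - 6s^2 - 10s - 2)
- (2s^2 + 10s + 7)
Negate second polynomial: -2s^2 - 10s - 7
Add: 3s^3 - 8s^2 - 20s - 9


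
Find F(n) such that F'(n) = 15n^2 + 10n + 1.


Reverse power rule on each term:
  ∫ 15n^2 dn = 5n^3
  ∫ 10n dn = 5n^2
  ∫ 1 dn = n
F(n) = 5n^3 + 5n^2 + n + C


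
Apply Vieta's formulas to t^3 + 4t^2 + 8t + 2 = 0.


Monic cubic t^3+bt^2+ct+d=0: sum=-b, pairwise sum=c, product=-d.
b=4, c=8, d=2
r1+r2+r3 = -4
r1r2+r1r3+r2r3 = 8
r1r2r3 = -2


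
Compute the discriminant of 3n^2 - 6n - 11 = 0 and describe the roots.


D = b^2 - 4ac = (-6)^2 - 4(3)(-11) = 36 + 132 = 168
Since D > 0: two distinct irrational roots
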